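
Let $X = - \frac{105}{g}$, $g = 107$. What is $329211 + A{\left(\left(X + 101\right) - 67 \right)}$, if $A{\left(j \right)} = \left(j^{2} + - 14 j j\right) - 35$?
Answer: $\frac{3606468867}{11449} \approx 3.15 \cdot 10^{5}$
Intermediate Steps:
$X = - \frac{105}{107} \approx -0.98131$
$A{\left(j \right)} = -35 - 13 j^{2}$ ($A{\left(j \right)} = \left(j^{2} - 14 j^{2}\right) - 35 = - 13 j^{2} - 35 = -35 - 13 j^{2}$)
$329211 + A{\left(\left(X + 101\right) - 67 \right)} = 329211 - \left(35 + 13 \left(\left(- \frac{105}{107} + 101\right) - 67\right)^{2}\right) = 329211 - \left(35 + 13 \left(\frac{10702}{107} - 67\right)^{2}\right) = 329211 - \left(35 + 13 \left(\frac{3533}{107}\right)^{2}\right) = 329211 - \frac{162667872}{11449} = \frac{3606468867}{11449}$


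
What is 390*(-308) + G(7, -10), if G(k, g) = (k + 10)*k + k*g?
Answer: -120071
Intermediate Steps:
G(k, g) = g*k + k*(10 + k) (G(k, g) = (10 + k)*k + g*k = k*(10 + k) + g*k = g*k + k*(10 + k))
390*(-308) + G(7, -10) = 390*(-308) + 7*(10 - 10 + 7) = -120120 + 7*7 = -120120 + 49 = -120071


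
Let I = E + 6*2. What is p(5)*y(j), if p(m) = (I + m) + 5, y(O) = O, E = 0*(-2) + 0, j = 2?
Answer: 44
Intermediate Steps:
E = 0 (E = 0 + 0 = 0)
I = 12 (I = 0 + 6*2 = 0 + 12 = 12)
p(m) = 17 + m (p(m) = (12 + m) + 5 = 17 + m)
p(5)*y(j) = (17 + 5)*2 = 22*2 = 44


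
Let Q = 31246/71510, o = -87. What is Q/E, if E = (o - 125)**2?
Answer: 15623/1606972720 ≈ 9.7220e-6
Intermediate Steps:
E = 44944 (E = (-87 - 125)**2 = (-212)**2 = 44944)
Q = 15623/35755 (Q = 31246*(1/71510) = 15623/35755 ≈ 0.43695)
Q/E = (15623/35755)/44944 = (15623/35755)*(1/44944) = 15623/1606972720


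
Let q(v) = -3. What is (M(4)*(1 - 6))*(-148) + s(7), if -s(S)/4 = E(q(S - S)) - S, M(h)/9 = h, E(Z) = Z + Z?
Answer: 26692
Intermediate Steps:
E(Z) = 2*Z
M(h) = 9*h
s(S) = 24 + 4*S (s(S) = -4*(2*(-3) - S) = -4*(-6 - S) = 24 + 4*S)
(M(4)*(1 - 6))*(-148) + s(7) = ((9*4)*(1 - 6))*(-148) + (24 + 4*7) = (36*(-5))*(-148) + (24 + 28) = -180*(-148) + 52 = 26640 + 52 = 26692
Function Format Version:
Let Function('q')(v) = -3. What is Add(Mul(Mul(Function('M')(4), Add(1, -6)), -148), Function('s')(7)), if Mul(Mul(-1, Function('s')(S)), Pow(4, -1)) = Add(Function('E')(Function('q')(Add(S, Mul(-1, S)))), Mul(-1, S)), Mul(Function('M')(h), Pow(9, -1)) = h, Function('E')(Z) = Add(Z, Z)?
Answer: 26692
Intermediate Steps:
Function('E')(Z) = Mul(2, Z)
Function('M')(h) = Mul(9, h)
Function('s')(S) = Add(24, Mul(4, S)) (Function('s')(S) = Mul(-4, Add(Mul(2, -3), Mul(-1, S))) = Mul(-4, Add(-6, Mul(-1, S))) = Add(24, Mul(4, S)))
Add(Mul(Mul(Function('M')(4), Add(1, -6)), -148), Function('s')(7)) = Add(Mul(Mul(Mul(9, 4), Add(1, -6)), -148), Add(24, Mul(4, 7))) = Add(Mul(Mul(36, -5), -148), Add(24, 28)) = Add(Mul(-180, -148), 52) = Add(26640, 52) = 26692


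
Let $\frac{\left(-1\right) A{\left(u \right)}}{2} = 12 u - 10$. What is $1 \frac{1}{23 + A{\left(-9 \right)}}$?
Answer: $\frac{1}{259} \approx 0.003861$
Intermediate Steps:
$A{\left(u \right)} = 20 - 24 u$ ($A{\left(u \right)} = - 2 \left(12 u - 10\right) = - 2 \left(-10 + 12 u\right) = 20 - 24 u$)
$1 \frac{1}{23 + A{\left(-9 \right)}} = 1 \frac{1}{23 + \left(20 - -216\right)} = 1 \frac{1}{23 + \left(20 + 216\right)} = 1 \frac{1}{23 + 236} = 1 \cdot \frac{1}{259} = \frac{1}{259}$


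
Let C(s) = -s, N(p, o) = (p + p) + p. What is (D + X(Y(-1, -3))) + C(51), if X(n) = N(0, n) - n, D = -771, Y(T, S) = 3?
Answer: -825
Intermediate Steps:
N(p, o) = 3*p (N(p, o) = 2*p + p = 3*p)
X(n) = -n (X(n) = 3*0 - n = 0 - n = -n)
(D + X(Y(-1, -3))) + C(51) = (-771 - 1*3) - 1*51 = (-771 - 3) - 51 = -774 - 51 = -825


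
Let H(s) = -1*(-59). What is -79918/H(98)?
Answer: -79918/59 ≈ -1354.5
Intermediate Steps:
H(s) = 59
-79918/H(98) = -79918/59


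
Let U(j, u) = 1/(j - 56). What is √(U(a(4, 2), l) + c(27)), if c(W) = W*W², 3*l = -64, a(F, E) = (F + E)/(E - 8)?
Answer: √63950010/57 ≈ 140.30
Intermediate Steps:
a(F, E) = (E + F)/(-8 + E)
l = -64/3 (l = (⅓)*(-64) = -64/3 ≈ -21.333)
U(j, u) = 1/(-56 + j)
c(W) = W³
√(U(a(4, 2), l) + c(27)) = √(1/(-56 + (2 + 4)/(-8 + 2)) + 27³) = √(1/(-56 + 6/(-6)) + 19683) = √(1/(-56 - ⅙*6) + 19683) = √(1/(-56 - 1) + 19683) = √(1/(-57) + 19683) = √(-1/57 + 19683) = √(1121930/57) = √63950010/57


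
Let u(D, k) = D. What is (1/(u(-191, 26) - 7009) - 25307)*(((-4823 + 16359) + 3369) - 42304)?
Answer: 1664127592333/2400 ≈ 6.9339e+8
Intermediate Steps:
(1/(u(-191, 26) - 7009) - 25307)*(((-4823 + 16359) + 3369) - 42304) = (1/(-191 - 7009) - 25307)*(((-4823 + 16359) + 3369) - 42304) = (1/(-7200) - 25307)*((11536 + 3369) - 42304) = (-1/7200 - 25307)*(14905 - 42304) = -182210401/7200*(-27399) = 1664127592333/2400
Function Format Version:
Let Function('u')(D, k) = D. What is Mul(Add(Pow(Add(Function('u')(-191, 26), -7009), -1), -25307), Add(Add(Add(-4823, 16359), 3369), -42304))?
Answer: Rational(1664127592333, 2400) ≈ 6.9339e+8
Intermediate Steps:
Mul(Add(Pow(Add(Function('u')(-191, 26), -7009), -1), -25307), Add(Add(Add(-4823, 16359), 3369), -42304)) = Mul(Add(Pow(Add(-191, -7009), -1), -25307), Add(Add(Add(-4823, 16359), 3369), -42304)) = Mul(Add(Pow(-7200, -1), -25307), Add(Add(11536, 3369), -42304)) = Mul(Add(Rational(-1, 7200), -25307), Add(14905, -42304)) = Mul(Rational(-182210401, 7200), -27399) = Rational(1664127592333, 2400)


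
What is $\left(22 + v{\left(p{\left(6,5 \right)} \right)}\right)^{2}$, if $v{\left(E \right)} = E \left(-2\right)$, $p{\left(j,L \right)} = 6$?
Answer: $100$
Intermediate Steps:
$v{\left(E \right)} = - 2 E$
$\left(22 + v{\left(p{\left(6,5 \right)} \right)}\right)^{2} = \left(22 - 12\right)^{2} = 10^{2} = 100$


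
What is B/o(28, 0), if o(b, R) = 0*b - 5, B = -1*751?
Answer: 751/5 ≈ 150.20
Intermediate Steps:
B = -751
o(b, R) = -5 (o(b, R) = 0 - 5 = -5)
B/o(28, 0) = -751/(-5) = -751*(-1/5) = 751/5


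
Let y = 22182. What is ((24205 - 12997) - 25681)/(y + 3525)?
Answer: -353/627 ≈ -0.56300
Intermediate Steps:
((24205 - 12997) - 25681)/(y + 3525) = ((24205 - 12997) - 25681)/(22182 + 3525) = (11208 - 25681)/25707 = -14473*1/25707 = -353/627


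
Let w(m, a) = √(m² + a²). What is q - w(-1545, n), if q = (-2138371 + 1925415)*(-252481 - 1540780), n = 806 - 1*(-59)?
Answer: 381885689516 - 5*√125410 ≈ 3.8189e+11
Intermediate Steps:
n = 865 (n = 806 + 59 = 865)
w(m, a) = √(a² + m²)
q = 381885689516 (q = -212956*(-1793261) = 381885689516)
q - w(-1545, n) = 381885689516 - √(865² + (-1545)²) = 381885689516 - √(748225 + 2387025) = 381885689516 - √3135250 = 381885689516 - 5*√125410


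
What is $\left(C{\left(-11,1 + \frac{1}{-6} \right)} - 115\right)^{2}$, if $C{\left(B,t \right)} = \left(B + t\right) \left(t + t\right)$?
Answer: $\frac{5640625}{324} \approx 17409.0$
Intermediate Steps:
$C{\left(B,t \right)} = 2 t \left(B + t\right)$ ($C{\left(B,t \right)} = \left(B + t\right) 2 t = 2 t \left(B + t\right)$)
$\left(C{\left(-11,1 + \frac{1}{-6} \right)} - 115\right)^{2} = \left(2 \left(1 + \frac{1}{-6}\right) \left(-11 + \left(1 + \frac{1}{-6}\right)\right) - 115\right)^{2} = \left(2 \left(1 - \frac{1}{6}\right) \left(-11 + \left(1 - \frac{1}{6}\right)\right) - 115\right)^{2} = \left(2 \cdot \frac{5}{6} \left(-11 + \frac{5}{6}\right) - 115\right)^{2} = \left(2 \cdot \frac{5}{6} \left(- \frac{61}{6}\right) - 115\right)^{2} = \left(- \frac{305}{18} - 115\right)^{2} = \left(- \frac{2375}{18}\right)^{2} = \frac{5640625}{324}$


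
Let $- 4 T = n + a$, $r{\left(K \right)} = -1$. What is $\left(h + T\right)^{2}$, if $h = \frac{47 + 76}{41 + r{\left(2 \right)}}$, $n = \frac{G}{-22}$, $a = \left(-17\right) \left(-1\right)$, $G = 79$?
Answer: $\frac{3721}{48400} \approx 0.07688$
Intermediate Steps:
$a = 17$
$n = - \frac{79}{22}$ ($n = \frac{79}{-22} = 79 \left(- \frac{1}{22}\right) = - \frac{79}{22} \approx -3.5909$)
$h = \frac{123}{40}$ ($h = \frac{47 + 76}{41 - 1} = \frac{123}{40} \approx 3.075$)
$T = - \frac{295}{88}$ ($T = - \frac{- \frac{79}{22} + 17}{4} = \left(- \frac{1}{4}\right) \frac{295}{22} = - \frac{295}{88} \approx -3.3523$)
$\left(h + T\right)^{2} = \left(\frac{123}{40} - \frac{295}{88}\right)^{2} = \left(- \frac{61}{220}\right)^{2} = \frac{3721}{48400}$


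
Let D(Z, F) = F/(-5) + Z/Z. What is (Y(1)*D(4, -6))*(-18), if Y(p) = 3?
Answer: -594/5 ≈ -118.80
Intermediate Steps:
D(Z, F) = 1 - F/5 (D(Z, F) = F*(-1/5) + 1 = -F/5 + 1 = 1 - F/5)
(Y(1)*D(4, -6))*(-18) = (3*(1 - 1/5*(-6)))*(-18) = (3*(1 + 6/5))*(-18) = (3*(11/5))*(-18) = (33/5)*(-18) = -594/5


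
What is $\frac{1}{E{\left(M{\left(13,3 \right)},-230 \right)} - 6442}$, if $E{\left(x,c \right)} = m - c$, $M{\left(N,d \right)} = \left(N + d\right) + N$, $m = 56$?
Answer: $- \frac{1}{6156} \approx -0.00016244$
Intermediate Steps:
$M{\left(N,d \right)} = d + 2 N$
$E{\left(x,c \right)} = 56 - c$
$\frac{1}{E{\left(M{\left(13,3 \right)},-230 \right)} - 6442} = \frac{1}{\left(56 - -230\right) - 6442} = \frac{1}{\left(56 + 230\right) - 6442} = \frac{1}{286 - 6442} = \frac{1}{-6156} = - \frac{1}{6156}$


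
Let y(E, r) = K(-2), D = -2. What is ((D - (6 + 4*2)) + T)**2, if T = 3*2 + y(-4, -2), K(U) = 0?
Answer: 100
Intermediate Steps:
y(E, r) = 0
T = 6 (T = 3*2 + 0 = 6 + 0 = 6)
((D - (6 + 4*2)) + T)**2 = ((-2 - (6 + 4*2)) + 6)**2 = ((-2 - (6 + 8)) + 6)**2 = ((-2 - 1*14) + 6)**2 = ((-2 - 14) + 6)**2 = (-16 + 6)**2 = (-10)**2 = 100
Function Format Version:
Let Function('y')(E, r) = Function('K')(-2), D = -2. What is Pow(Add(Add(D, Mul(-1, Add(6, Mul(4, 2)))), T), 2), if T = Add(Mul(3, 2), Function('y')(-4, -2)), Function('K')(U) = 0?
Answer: 100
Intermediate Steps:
Function('y')(E, r) = 0
T = 6 (T = Add(Mul(3, 2), 0) = Add(6, 0) = 6)
Pow(Add(Add(D, Mul(-1, Add(6, Mul(4, 2)))), T), 2) = Pow(Add(Add(-2, Mul(-1, Add(6, Mul(4, 2)))), 6), 2) = Pow(Add(Add(-2, Mul(-1, Add(6, 8))), 6), 2) = Pow(Add(Add(-2, Mul(-1, 14)), 6), 2) = Pow(Add(Add(-2, -14), 6), 2) = Pow(Add(-16, 6), 2) = Pow(-10, 2) = 100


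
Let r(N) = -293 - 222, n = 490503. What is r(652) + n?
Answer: 489988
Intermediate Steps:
r(N) = -515
r(652) + n = -515 + 490503 = 489988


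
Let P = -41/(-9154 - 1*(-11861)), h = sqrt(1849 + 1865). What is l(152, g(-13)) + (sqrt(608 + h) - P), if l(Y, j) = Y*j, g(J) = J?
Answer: -5348991/2707 + sqrt(608 + sqrt(3714)) ≈ -1950.1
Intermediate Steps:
h = sqrt(3714) ≈ 60.943
P = -41/2707 (P = -41/(-9154 + 11861) = -41/2707 ≈ -0.015146)
l(152, g(-13)) + (sqrt(608 + h) - P) = 152*(-13) + (sqrt(608 + sqrt(3714)) - 1*(-41/2707)) = -1976 + (sqrt(608 + sqrt(3714)) + 41/2707) = -1976 + (41/2707 + sqrt(608 + sqrt(3714))) = -5348991/2707 + sqrt(608 + sqrt(3714))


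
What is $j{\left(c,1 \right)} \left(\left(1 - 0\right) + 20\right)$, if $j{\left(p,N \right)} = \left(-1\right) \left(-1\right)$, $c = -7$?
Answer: $21$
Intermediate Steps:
$j{\left(p,N \right)} = 1$
$j{\left(c,1 \right)} \left(\left(1 - 0\right) + 20\right) = 1 \left(\left(1 - 0\right) + 20\right) = 1 \left(\left(1 + 0\right) + 20\right) = 1 \left(1 + 20\right) = 1 \cdot 21 = 21$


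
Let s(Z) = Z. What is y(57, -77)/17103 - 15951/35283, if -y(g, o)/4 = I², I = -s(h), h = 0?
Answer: -5317/11761 ≈ -0.45209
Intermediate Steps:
I = 0 (I = -1*0 = 0)
y(g, o) = 0 (y(g, o) = -4*0² = -4*0 = 0)
y(57, -77)/17103 - 15951/35283 = 0/17103 - 15951/35283 = 0*(1/17103) - 15951*1/35283 = 0 - 5317/11761 = -5317/11761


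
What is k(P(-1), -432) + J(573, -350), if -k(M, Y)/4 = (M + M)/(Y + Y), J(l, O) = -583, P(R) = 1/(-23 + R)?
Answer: -1511137/2592 ≈ -583.00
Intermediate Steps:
k(M, Y) = -4*M/Y (k(M, Y) = -4*(M + M)/(Y + Y) = -4*2*M/(2*Y) = -4*2*M*1/(2*Y) = -4*M/Y)
k(P(-1), -432) + J(573, -350) = -4/(-23 - 1*(-432)) - 583 = -4*(-1/432)/(-24) - 583 = -4*(-1/24)*(-1/432) - 583 = -1/2592 - 583 = -1511137/2592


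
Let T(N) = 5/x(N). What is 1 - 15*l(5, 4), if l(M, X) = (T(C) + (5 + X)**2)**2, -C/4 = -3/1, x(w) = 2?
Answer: -418331/4 ≈ -1.0458e+5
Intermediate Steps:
C = 12 (C = -(-12)/1 = -(-12) = -4*(-3) = 12)
T(N) = 5/2
l(M, X) = (5/2 + (5 + X)**2)**2
1 - 15*l(5, 4) = 1 - 15*(5 + 2*(5 + 4)**2)**2/4 = 1 - 15*(5 + 2*9**2)**2/4 = 1 - 15*(5 + 2*81)**2/4 = 1 - 15*(5 + 162)**2/4 = 1 - 15*167**2/4 = 1 - 15*27889/4 = 1 - 418335/4 = -418331/4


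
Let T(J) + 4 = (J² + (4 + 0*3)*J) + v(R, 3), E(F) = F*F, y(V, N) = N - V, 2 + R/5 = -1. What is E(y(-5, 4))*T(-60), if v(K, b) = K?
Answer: 270621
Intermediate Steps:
R = -15 (R = -10 + 5*(-1) = -10 - 5 = -15)
E(F) = F²
T(J) = -19 + J² + 4*J (T(J) = -4 + ((J² + (4 + 0*3)*J) - 15) = -4 + ((J² + (4 + 0)*J) - 15) = -4 + ((J² + 4*J) - 15) = -4 + (-15 + J² + 4*J) = -19 + J² + 4*J)
E(y(-5, 4))*T(-60) = (4 - 1*(-5))²*(-19 + (-60)² + 4*(-60)) = (4 + 5)²*(-19 + 3600 - 240) = 9²*3341 = 81*3341 = 270621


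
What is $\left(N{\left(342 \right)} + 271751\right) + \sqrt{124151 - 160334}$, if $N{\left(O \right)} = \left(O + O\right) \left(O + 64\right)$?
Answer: $549455 + i \sqrt{36183} \approx 5.4946 \cdot 10^{5} + 190.22 i$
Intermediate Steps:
$N{\left(O \right)} = 2 O \left(64 + O\right)$
$\left(N{\left(342 \right)} + 271751\right) + \sqrt{124151 - 160334} = \left(2 \cdot 342 \left(64 + 342\right) + 271751\right) + \sqrt{124151 - 160334} = \left(2 \cdot 342 \cdot 406 + 271751\right) + \sqrt{-36183} = \left(277704 + 271751\right) + i \sqrt{36183} = 549455 + i \sqrt{36183}$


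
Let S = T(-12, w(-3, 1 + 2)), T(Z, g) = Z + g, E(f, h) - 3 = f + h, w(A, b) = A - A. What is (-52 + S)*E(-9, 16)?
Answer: -640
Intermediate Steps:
w(A, b) = 0
E(f, h) = 3 + f + h (E(f, h) = 3 + (f + h) = 3 + f + h)
S = -12 (S = -12 + 0 = -12)
(-52 + S)*E(-9, 16) = (-52 - 12)*(3 - 9 + 16) = -64*10 = -640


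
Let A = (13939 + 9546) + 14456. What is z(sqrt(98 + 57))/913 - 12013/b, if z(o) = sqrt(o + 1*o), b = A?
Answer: -12013/37941 + sqrt(2)*155**(1/4)/913 ≈ -0.31116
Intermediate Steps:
A = 37941 (A = 23485 + 14456 = 37941)
b = 37941
z(o) = sqrt(2)*sqrt(o) (z(o) = sqrt(o + o) = sqrt(2*o) = sqrt(2)*sqrt(o))
z(sqrt(98 + 57))/913 - 12013/b = (sqrt(2)*sqrt(sqrt(98 + 57)))/913 - 12013/37941 = (sqrt(2)*sqrt(sqrt(155)))*(1/913) - 12013*1/37941 = (sqrt(2)*155**(1/4))*(1/913) - 12013/37941 = sqrt(2)*155**(1/4)/913 - 12013/37941 = -12013/37941 + sqrt(2)*155**(1/4)/913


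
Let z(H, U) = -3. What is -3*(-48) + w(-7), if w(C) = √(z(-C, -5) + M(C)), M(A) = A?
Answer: 144 + I*√10 ≈ 144.0 + 3.1623*I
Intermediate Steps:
w(C) = √(-3 + C)
-3*(-48) + w(-7) = -3*(-48) + √(-3 - 7) = 144 + √(-10) = 144 + I*√10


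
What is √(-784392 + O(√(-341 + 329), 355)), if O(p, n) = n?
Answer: I*√784037 ≈ 885.46*I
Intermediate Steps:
√(-784392 + O(√(-341 + 329), 355)) = √(-784392 + 355) = √(-784037) = I*√784037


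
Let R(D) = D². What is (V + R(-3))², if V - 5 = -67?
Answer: 2809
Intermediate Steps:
V = -62 (V = 5 - 67 = -62)
(V + R(-3))² = (-62 + (-3)²)² = (-62 + 9)² = (-53)² = 2809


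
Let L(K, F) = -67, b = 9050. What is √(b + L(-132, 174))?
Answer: √8983 ≈ 94.779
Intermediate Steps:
√(b + L(-132, 174)) = √(9050 - 67) = √8983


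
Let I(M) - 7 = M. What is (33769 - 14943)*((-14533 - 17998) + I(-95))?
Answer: -614085294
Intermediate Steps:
I(M) = 7 + M
(33769 - 14943)*((-14533 - 17998) + I(-95)) = (33769 - 14943)*((-14533 - 17998) + (7 - 95)) = 18826*(-32531 - 88) = 18826*(-32619) = -614085294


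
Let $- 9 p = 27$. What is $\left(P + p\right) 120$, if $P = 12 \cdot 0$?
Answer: $-360$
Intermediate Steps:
$p = -3$ ($p = \left(- \frac{1}{9}\right) 27 = -3$)
$P = 0$
$\left(P + p\right) 120 = \left(0 - 3\right) 120 = \left(-3\right) 120 = -360$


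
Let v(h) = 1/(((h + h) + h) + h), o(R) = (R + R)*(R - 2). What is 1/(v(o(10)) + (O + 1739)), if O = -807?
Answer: 640/596481 ≈ 0.0010730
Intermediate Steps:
o(R) = 2*R*(-2 + R) (o(R) = (2*R)*(-2 + R) = 2*R*(-2 + R))
v(h) = 1/(4*h) (v(h) = 1/((2*h + h) + h) = 1/(3*h + h) = 1/(4*h))
1/(v(o(10)) + (O + 1739)) = 1/(1/(4*((2*10*(-2 + 10)))) + (-807 + 1739)) = 1/(1/(4*((2*10*8))) + 932) = 1/((¼)/160 + 932) = 1/((¼)*(1/160) + 932) = 1/(1/640 + 932) = 1/(596481/640) = 640/596481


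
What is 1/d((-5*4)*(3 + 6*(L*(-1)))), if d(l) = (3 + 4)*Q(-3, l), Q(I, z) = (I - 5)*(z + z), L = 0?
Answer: 1/6720 ≈ 0.00014881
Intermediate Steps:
Q(I, z) = 2*z*(-5 + I) (Q(I, z) = (-5 + I)*(2*z) = 2*z*(-5 + I))
d(l) = -112*l (d(l) = (3 + 4)*(2*l*(-5 - 3)) = 7*(2*l*(-8)) = 7*(-16*l) = -112*l)
1/d((-5*4)*(3 + 6*(L*(-1)))) = 1/(-112*(-5*4)*(3 + 6*(0*(-1)))) = 1/(-(-2240)*(3 + 6*0)) = 1/(-(-2240)*(3 + 0)) = 1/(-(-2240)*3) = 1/(-112*(-60)) = 1/6720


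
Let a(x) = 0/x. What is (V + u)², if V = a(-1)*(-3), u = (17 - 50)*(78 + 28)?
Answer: 12236004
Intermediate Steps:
a(x) = 0
u = -3498 (u = -33*106 = -3498)
V = 0 (V = 0*(-3) = 0)
(V + u)² = (0 - 3498)² = (-3498)² = 12236004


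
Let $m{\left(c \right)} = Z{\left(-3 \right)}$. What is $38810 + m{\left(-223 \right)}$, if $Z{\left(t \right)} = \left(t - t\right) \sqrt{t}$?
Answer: $38810$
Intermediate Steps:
$Z{\left(t \right)} = 0$ ($Z{\left(t \right)} = 0 \sqrt{t} = 0$)
$m{\left(c \right)} = 0$
$38810 + m{\left(-223 \right)} = 38810 + 0 = 38810$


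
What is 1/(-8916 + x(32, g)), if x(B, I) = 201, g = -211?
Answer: -1/8715 ≈ -0.00011474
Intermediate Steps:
1/(-8916 + x(32, g)) = 1/(-8916 + 201) = 1/(-8715) = -1/8715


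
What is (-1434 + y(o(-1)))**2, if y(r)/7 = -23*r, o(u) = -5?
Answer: 395641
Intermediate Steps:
y(r) = -161*r (y(r) = 7*(-23*r) = -161*r)
(-1434 + y(o(-1)))**2 = (-1434 - 161*(-5))**2 = (-1434 + 805)**2 = (-629)**2 = 395641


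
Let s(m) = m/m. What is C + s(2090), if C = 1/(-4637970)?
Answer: 4637969/4637970 ≈ 1.0000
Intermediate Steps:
C = -1/4637970 ≈ -2.1561e-7
s(m) = 1
C + s(2090) = -1/4637970 + 1 = 4637969/4637970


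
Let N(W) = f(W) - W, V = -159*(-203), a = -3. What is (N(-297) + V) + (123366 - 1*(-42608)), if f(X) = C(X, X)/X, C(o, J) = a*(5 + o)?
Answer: 19655960/99 ≈ 1.9855e+5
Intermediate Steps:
C(o, J) = -15 - 3*o (C(o, J) = -3*(5 + o) = -15 - 3*o)
f(X) = (-15 - 3*X)/X
V = 32277
N(W) = -3 - W - 15/W (N(W) = (-3 - 15/W) - W = -3 - W - 15/W)
(N(-297) + V) + (123366 - 1*(-42608)) = ((-3 - 1*(-297) - 15/(-297)) + 32277) + (123366 - 1*(-42608)) = ((-3 + 297 - 15*(-1/297)) + 32277) + (123366 + 42608) = ((-3 + 297 + 5/99) + 32277) + 165974 = (29111/99 + 32277) + 165974 = 3224534/99 + 165974 = 19655960/99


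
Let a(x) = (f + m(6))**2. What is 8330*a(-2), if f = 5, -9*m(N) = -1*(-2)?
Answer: 15402170/81 ≈ 1.9015e+5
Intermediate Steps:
m(N) = -2/9 (m(N) = -(-1)*(-2)/9 = -1/9*2 = -2/9)
a(x) = 1849/81 (a(x) = (5 - 2/9)**2 = (43/9)**2 = 1849/81)
8330*a(-2) = 8330*(1849/81) = 15402170/81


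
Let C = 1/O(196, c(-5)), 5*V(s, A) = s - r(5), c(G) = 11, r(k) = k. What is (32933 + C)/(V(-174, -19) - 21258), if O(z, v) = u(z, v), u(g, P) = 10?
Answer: -329331/212938 ≈ -1.5466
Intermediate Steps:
O(z, v) = 10
V(s, A) = -1 + s/5 (V(s, A) = (s - 1*5)/5 = (s - 5)/5 = (-5 + s)/5 = -1 + s/5)
C = 1/10 ≈ 0.10000
(32933 + C)/(V(-174, -19) - 21258) = (32933 + 1/10)/((-1 + (1/5)*(-174)) - 21258) = 329331/(10*((-1 - 174/5) - 21258)) = 329331/(10*(-179/5 - 21258)) = 329331/(10*(-106469/5)) = (329331/10)*(-5/106469) = -329331/212938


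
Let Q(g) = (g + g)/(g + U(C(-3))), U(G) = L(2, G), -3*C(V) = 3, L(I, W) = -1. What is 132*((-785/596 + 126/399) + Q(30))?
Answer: 11570097/82099 ≈ 140.93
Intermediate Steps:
C(V) = -1 (C(V) = -⅓*3 = -1)
U(G) = -1
Q(g) = 2*g/(-1 + g) (Q(g) = (g + g)/(g - 1) = (2*g)/(-1 + g) = 2*g/(-1 + g))
132*((-785/596 + 126/399) + Q(30)) = 132*((-785/596 + 126/399) + 2*30/(-1 + 30)) = 132*((-785*1/596 + 126*(1/399)) + 2*30/29) = 132*((-785/596 + 6/19) + 2*30*(1/29)) = 132*(-11339/11324 + 60/29) = 132*(350609/328396) = 11570097/82099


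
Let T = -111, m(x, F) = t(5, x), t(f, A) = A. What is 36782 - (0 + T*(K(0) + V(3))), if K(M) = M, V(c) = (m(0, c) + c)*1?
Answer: 37115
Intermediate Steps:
m(x, F) = x
V(c) = c (V(c) = (0 + c)*1 = c*1 = c)
36782 - (0 + T*(K(0) + V(3))) = 36782 - (0 - 111*(0 + 3)) = 36782 - (0 - 111*3) = 36782 - (0 - 333) = 36782 - 1*(-333) = 36782 + 333 = 37115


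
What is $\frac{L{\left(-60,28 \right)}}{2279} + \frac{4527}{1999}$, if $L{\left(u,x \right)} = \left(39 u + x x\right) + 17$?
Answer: $\frac{7240572}{4555721} \approx 1.5893$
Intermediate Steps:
$L{\left(u,x \right)} = 17 + x^{2} + 39 u$ ($L{\left(u,x \right)} = \left(39 u + x^{2}\right) + 17 = \left(x^{2} + 39 u\right) + 17 = 17 + x^{2} + 39 u$)
$\frac{L{\left(-60,28 \right)}}{2279} + \frac{4527}{1999} = \frac{17 + 28^{2} + 39 \left(-60\right)}{2279} + \frac{4527}{1999} = \left(17 + 784 - 2340\right) \frac{1}{2279} + 4527 \cdot \frac{1}{1999} = \left(-1539\right) \frac{1}{2279} + \frac{4527}{1999} = - \frac{1539}{2279} + \frac{4527}{1999} = \frac{7240572}{4555721}$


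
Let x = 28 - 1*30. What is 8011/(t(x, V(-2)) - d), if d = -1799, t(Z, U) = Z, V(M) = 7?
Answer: 8011/1797 ≈ 4.4580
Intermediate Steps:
x = -2 (x = 28 - 30 = -2)
8011/(t(x, V(-2)) - d) = 8011/(-2 - 1*(-1799)) = 8011/(-2 + 1799) = 8011/1797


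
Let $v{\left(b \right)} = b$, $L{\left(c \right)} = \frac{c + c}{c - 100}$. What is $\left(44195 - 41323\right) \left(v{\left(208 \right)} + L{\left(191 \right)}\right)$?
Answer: $\frac{55458320}{91} \approx 6.0943 \cdot 10^{5}$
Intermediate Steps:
$L{\left(c \right)} = \frac{2 c}{-100 + c}$
$\left(44195 - 41323\right) \left(v{\left(208 \right)} + L{\left(191 \right)}\right) = \left(44195 - 41323\right) \left(208 + 2 \cdot 191 \frac{1}{-100 + 191}\right) = 2872 \left(208 + 2 \cdot 191 \cdot \frac{1}{91}\right) = 2872 \left(208 + \frac{382}{91}\right) = 2872 \cdot \frac{19310}{91} = \frac{55458320}{91}$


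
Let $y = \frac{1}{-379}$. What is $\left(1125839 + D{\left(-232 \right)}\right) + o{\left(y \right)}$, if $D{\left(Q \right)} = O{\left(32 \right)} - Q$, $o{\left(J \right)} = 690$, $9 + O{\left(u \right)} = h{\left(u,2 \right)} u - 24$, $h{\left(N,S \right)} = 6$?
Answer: $1126920$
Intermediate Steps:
$y = - \frac{1}{379} \approx -0.0026385$
$O{\left(u \right)} = -33 + 6 u$ ($O{\left(u \right)} = -9 + \left(6 u - 24\right) = -9 + \left(-24 + 6 u\right) = -33 + 6 u$)
$D{\left(Q \right)} = 159 - Q$ ($D{\left(Q \right)} = \left(-33 + 6 \cdot 32\right) - Q = \left(-33 + 192\right) - Q = 159 - Q$)
$\left(1125839 + D{\left(-232 \right)}\right) + o{\left(y \right)} = \left(1125839 + \left(159 - -232\right)\right) + 690 = \left(1125839 + \left(159 + 232\right)\right) + 690 = \left(1125839 + 391\right) + 690 = 1126230 + 690 = 1126920$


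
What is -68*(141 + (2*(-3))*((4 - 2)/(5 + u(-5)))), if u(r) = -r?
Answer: -47532/5 ≈ -9506.4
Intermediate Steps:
-68*(141 + (2*(-3))*((4 - 2)/(5 + u(-5)))) = -68*(141 + (2*(-3))*((4 - 2)/(5 - 1*(-5)))) = -68*(141 - 12/(5 + 5)) = -68*(141 - 12/10) = -68*(141 - 6*⅕) = -68*(141 - 6/5) = -68*699/5 = -47532/5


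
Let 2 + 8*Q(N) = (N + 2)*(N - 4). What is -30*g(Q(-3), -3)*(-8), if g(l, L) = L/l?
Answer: -1152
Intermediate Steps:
Q(N) = -¼ + (-4 + N)*(2 + N)/8 (Q(N) = -¼ + ((N + 2)*(N - 4))/8 = -¼ + ((2 + N)*(-4 + N))/8 = -¼ + ((-4 + N)*(2 + N))/8 = -¼ + (-4 + N)*(2 + N)/8)
-30*g(Q(-3), -3)*(-8) = -(-90)/(-5/4 - ¼*(-3) + (⅛)*(-3)²)*(-8) = -(-90)/(-5/4 + ¾ + (⅛)*9)*(-8) = -(-90)/(-5/4 + ¾ + 9/8)*(-8) = -(-90)/5/8*(-8) = -(-90)*8/5*(-8) = -30*(-24/5)*(-8) = 144*(-8) = -1152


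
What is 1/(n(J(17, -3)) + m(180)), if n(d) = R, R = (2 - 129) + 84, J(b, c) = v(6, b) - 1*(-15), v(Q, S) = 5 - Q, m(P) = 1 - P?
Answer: -1/222 ≈ -0.0045045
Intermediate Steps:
J(b, c) = 14 (J(b, c) = (5 - 1*6) - 1*(-15) = (5 - 6) + 15 = -1 + 15 = 14)
R = -43 (R = -127 + 84 = -43)
n(d) = -43
1/(n(J(17, -3)) + m(180)) = 1/(-43 + (1 - 1*180)) = 1/(-43 + (1 - 180)) = 1/(-43 - 179) = 1/(-222) = -1/222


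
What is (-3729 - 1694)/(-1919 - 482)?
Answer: 5423/2401 ≈ 2.2586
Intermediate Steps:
(-3729 - 1694)/(-1919 - 482) = -5423/(-2401) = -5423*(-1/2401) = 5423/2401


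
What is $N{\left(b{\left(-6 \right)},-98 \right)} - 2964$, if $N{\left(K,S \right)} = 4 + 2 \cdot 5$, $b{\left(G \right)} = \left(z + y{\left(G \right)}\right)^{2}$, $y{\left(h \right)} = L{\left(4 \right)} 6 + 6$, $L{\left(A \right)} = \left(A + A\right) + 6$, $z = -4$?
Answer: $-2950$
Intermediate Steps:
$L{\left(A \right)} = 6 + 2 A$ ($L{\left(A \right)} = 2 A + 6 = 6 + 2 A$)
$y{\left(h \right)} = 90$ ($y{\left(h \right)} = \left(6 + 2 \cdot 4\right) 6 + 6 = \left(6 + 8\right) 6 + 6 = 14 \cdot 6 + 6 = 84 + 6 = 90$)
$b{\left(G \right)} = 7396$ ($b{\left(G \right)} = \left(-4 + 90\right)^{2} = 86^{2} = 7396$)
$N{\left(K,S \right)} = 14$ ($N{\left(K,S \right)} = 4 + 10 = 14$)
$N{\left(b{\left(-6 \right)},-98 \right)} - 2964 = 14 - 2964 = -2950$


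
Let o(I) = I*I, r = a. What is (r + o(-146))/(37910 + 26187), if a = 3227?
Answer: 24543/64097 ≈ 0.38290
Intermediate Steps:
r = 3227
o(I) = I²
(r + o(-146))/(37910 + 26187) = (3227 + (-146)²)/(37910 + 26187) = (3227 + 21316)/64097 = 24543*(1/64097) = 24543/64097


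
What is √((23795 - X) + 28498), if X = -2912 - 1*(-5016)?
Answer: √50189 ≈ 224.03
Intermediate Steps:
X = 2104 (X = -2912 + 5016 = 2104)
√((23795 - X) + 28498) = √((23795 - 1*2104) + 28498) = √((23795 - 2104) + 28498) = √(21691 + 28498) = √50189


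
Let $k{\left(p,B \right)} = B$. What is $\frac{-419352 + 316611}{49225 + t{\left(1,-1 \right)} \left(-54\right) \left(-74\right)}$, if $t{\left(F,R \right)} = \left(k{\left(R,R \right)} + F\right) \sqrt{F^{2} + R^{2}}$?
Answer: $- \frac{102741}{49225} \approx -2.0872$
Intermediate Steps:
$t{\left(F,R \right)} = \sqrt{F^{2} + R^{2}} \left(F + R\right)$ ($t{\left(F,R \right)} = \left(R + F\right) \sqrt{F^{2} + R^{2}} = \left(F + R\right) \sqrt{F^{2} + R^{2}} = \sqrt{F^{2} + R^{2}} \left(F + R\right)$)
$\frac{-419352 + 316611}{49225 + t{\left(1,-1 \right)} \left(-54\right) \left(-74\right)} = \frac{-419352 + 316611}{49225 + \sqrt{1^{2} + \left(-1\right)^{2}} \left(1 - 1\right) \left(-54\right) \left(-74\right)} = - \frac{102741}{49225 + \sqrt{1 + 1} \cdot 0 \left(-54\right) \left(-74\right)} = - \frac{102741}{49225 + \sqrt{2} \cdot 0 \left(-54\right) \left(-74\right)} = - \frac{102741}{49225 + 0 \left(-54\right) \left(-74\right)} = - \frac{102741}{49225 + 0 \left(-74\right)} = - \frac{102741}{49225 + 0} = - \frac{102741}{49225}$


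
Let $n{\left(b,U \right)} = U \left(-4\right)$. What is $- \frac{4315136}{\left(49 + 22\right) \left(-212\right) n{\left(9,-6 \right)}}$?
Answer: $\frac{134848}{11289} \approx 11.945$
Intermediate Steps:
$n{\left(b,U \right)} = - 4 U$
$- \frac{4315136}{\left(49 + 22\right) \left(-212\right) n{\left(9,-6 \right)}} = - \frac{4315136}{\left(49 + 22\right) \left(-212\right) \left(\left(-4\right) \left(-6\right)\right)} = - \frac{4315136}{71 \left(-212\right) 24} = - \frac{4315136}{\left(-15052\right) 24} = - \frac{4315136}{-361248} = \left(-4315136\right) \left(- \frac{1}{361248}\right) = \frac{134848}{11289}$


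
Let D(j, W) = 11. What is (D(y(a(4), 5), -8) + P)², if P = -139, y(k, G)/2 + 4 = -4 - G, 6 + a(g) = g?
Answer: 16384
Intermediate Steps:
a(g) = -6 + g
y(k, G) = -16 - 2*G (y(k, G) = -8 + 2*(-4 - G) = -8 + (-8 - 2*G) = -16 - 2*G)
(D(y(a(4), 5), -8) + P)² = (11 - 139)² = (-128)² = 16384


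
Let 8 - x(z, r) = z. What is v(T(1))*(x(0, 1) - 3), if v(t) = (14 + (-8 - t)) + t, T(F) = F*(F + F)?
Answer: 30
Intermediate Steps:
x(z, r) = 8 - z
T(F) = 2*F**2 (T(F) = F*(2*F) = 2*F**2)
v(t) = 6 (v(t) = (6 - t) + t = 6)
v(T(1))*(x(0, 1) - 3) = 6*((8 - 1*0) - 3) = 6*((8 + 0) - 3) = 6*(8 - 3) = 6*5 = 30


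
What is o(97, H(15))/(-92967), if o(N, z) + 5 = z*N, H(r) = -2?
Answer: 199/92967 ≈ 0.0021405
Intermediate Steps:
o(N, z) = -5 + N*z (o(N, z) = -5 + z*N = -5 + N*z)
o(97, H(15))/(-92967) = (-5 + 97*(-2))/(-92967) = (-5 - 194)*(-1/92967) = -199*(-1/92967) = 199/92967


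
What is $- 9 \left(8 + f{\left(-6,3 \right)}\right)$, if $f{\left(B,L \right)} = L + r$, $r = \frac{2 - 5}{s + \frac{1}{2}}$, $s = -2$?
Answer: $-117$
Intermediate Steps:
$r = 2$ ($r = \frac{2 - 5}{-2 + \frac{1}{2}} = - \frac{3}{-2 + \frac{1}{2}} = - \frac{3}{- \frac{3}{2}} = \left(-3\right) \left(- \frac{2}{3}\right) = 2$)
$f{\left(B,L \right)} = 2 + L$ ($f{\left(B,L \right)} = L + 2 = 2 + L$)
$- 9 \left(8 + f{\left(-6,3 \right)}\right) = - 9 \left(8 + \left(2 + 3\right)\right) = - 9 \left(8 + 5\right) = \left(-9\right) 13 = -117$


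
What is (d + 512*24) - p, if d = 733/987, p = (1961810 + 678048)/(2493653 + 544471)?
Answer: 2047042613155/166590466 ≈ 12288.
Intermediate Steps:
p = 1319929/1519062 (p = 2639858/3038124 = 2639858*(1/3038124) = 1319929/1519062 ≈ 0.86891)
d = 733/987 (d = 733*(1/987) = 733/987 ≈ 0.74265)
(d + 512*24) - p = (733/987 + 512*24) - 1*1319929/1519062 = (733/987 + 12288) - 1319929/1519062 = 12128989/987 - 1319929/1519062 = 2047042613155/166590466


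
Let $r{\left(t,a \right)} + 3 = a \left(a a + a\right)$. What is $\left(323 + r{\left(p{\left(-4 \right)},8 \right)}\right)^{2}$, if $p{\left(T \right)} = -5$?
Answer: $802816$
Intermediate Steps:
$r{\left(t,a \right)} = -3 + a \left(a + a^{2}\right)$ ($r{\left(t,a \right)} = -3 + a \left(a a + a\right) = -3 + a \left(a^{2} + a\right) = -3 + a \left(a + a^{2}\right)$)
$\left(323 + r{\left(p{\left(-4 \right)},8 \right)}\right)^{2} = \left(323 + \left(-3 + 8^{2} + 8^{3}\right)\right)^{2} = \left(323 + \left(-3 + 64 + 512\right)\right)^{2} = \left(323 + 573\right)^{2} = 896^{2} = 802816$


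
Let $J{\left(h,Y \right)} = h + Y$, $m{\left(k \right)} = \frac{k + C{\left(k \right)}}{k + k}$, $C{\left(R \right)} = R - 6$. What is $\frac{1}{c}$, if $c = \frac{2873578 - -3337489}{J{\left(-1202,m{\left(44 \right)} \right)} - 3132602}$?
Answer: $- \frac{137887335}{273286948} \approx -0.50455$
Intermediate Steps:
$C{\left(R \right)} = -6 + R$ ($C{\left(R \right)} = R - 6 = -6 + R$)
$m{\left(k \right)} = \frac{-6 + 2 k}{2 k}$ ($m{\left(k \right)} = \frac{k + \left(-6 + k\right)}{k + k} = \frac{-6 + 2 k}{2 k}$)
$J{\left(h,Y \right)} = Y + h$
$c = - \frac{273286948}{137887335}$ ($c = \frac{2873578 - -3337489}{\left(\frac{-3 + 44}{44} - 1202\right) - 3132602} = \frac{2873578 + 3337489}{\left(\frac{1}{44} \cdot 41 - 1202\right) - 3132602} = \frac{6211067}{\left(\frac{41}{44} - 1202\right) - 3132602} = \frac{6211067}{- \frac{52847}{44} - 3132602} = \frac{6211067}{- \frac{137887335}{44}} = 6211067 \left(- \frac{44}{137887335}\right) = - \frac{273286948}{137887335} \approx -1.982$)
$\frac{1}{c} = \frac{1}{- \frac{273286948}{137887335}} = - \frac{137887335}{273286948}$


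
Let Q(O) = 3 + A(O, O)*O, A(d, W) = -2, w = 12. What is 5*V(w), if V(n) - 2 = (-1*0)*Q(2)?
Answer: 10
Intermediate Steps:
Q(O) = 3 - 2*O
V(n) = 2 (V(n) = 2 + (-1*0)*(3 - 2*2) = 2 + 0*(3 - 4) = 2 + 0*(-1) = 2 + 0 = 2)
5*V(w) = 5*2 = 10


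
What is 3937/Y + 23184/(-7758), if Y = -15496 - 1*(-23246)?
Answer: -267263/107750 ≈ -2.4804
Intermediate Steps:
Y = 7750 (Y = -15496 + 23246 = 7750)
3937/Y + 23184/(-7758) = 3937/7750 + 23184/(-7758) = 3937*(1/7750) + 23184*(-1/7758) = 127/250 - 1288/431 = -267263/107750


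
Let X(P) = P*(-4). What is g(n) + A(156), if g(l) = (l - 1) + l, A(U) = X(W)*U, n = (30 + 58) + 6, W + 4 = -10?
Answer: 8923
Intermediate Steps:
W = -14 (W = -4 - 10 = -14)
X(P) = -4*P
n = 94 (n = 88 + 6 = 94)
A(U) = 56*U (A(U) = (-4*(-14))*U = 56*U)
g(l) = -1 + 2*l (g(l) = (-1 + l) + l = -1 + 2*l)
g(n) + A(156) = (-1 + 2*94) + 56*156 = (-1 + 188) + 8736 = 187 + 8736 = 8923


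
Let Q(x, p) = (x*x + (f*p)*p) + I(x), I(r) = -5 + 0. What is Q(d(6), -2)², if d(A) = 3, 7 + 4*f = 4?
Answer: 1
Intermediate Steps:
f = -¾ (f = -7/4 + (¼)*4 = -7/4 + 1 = -¾ ≈ -0.75000)
I(r) = -5
Q(x, p) = -5 + x² - 3*p²/4 (Q(x, p) = (x*x + (-3*p/4)*p) - 5 = (x² - 3*p²/4) - 5 = -5 + x² - 3*p²/4)
Q(d(6), -2)² = (-5 + 3² - ¾*(-2)²)² = (-5 + 9 - ¾*4)² = (-5 + 9 - 3)² = 1² = 1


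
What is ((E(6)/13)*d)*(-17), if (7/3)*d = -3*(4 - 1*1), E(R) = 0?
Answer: 0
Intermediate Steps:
d = -27/7 (d = 3*(-3*(4 - 1*1))/7 = 3*(-3*(4 - 1))/7 = 3*(-3*3)/7 = (3/7)*(-9) = -27/7 ≈ -3.8571)
((E(6)/13)*d)*(-17) = ((0/13)*(-27/7))*(-17) = ((0*(1/13))*(-27/7))*(-17) = (0*(-27/7))*(-17) = 0*(-17) = 0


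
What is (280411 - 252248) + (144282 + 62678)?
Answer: 235123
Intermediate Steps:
(280411 - 252248) + (144282 + 62678) = 28163 + 206960 = 235123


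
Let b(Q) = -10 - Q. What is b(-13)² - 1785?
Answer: -1776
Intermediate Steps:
b(-13)² - 1785 = (-10 - 1*(-13))² - 1785 = (-10 + 13)² - 1785 = 3² - 1785 = 9 - 1785 = -1776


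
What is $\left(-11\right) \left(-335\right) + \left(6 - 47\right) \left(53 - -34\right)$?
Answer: $118$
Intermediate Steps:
$\left(-11\right) \left(-335\right) + \left(6 - 47\right) \left(53 - -34\right) = 3685 - 41 \left(53 + 34\right) = 3685 - 3567 = 118$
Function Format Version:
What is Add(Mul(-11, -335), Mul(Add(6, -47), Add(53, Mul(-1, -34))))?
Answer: 118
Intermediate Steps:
Add(Mul(-11, -335), Mul(Add(6, -47), Add(53, Mul(-1, -34)))) = Add(3685, Mul(-41, Add(53, 34))) = Add(3685, Mul(-41, 87)) = Add(3685, -3567) = 118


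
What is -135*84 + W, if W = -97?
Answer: -11437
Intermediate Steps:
-135*84 + W = -135*84 - 97 = -11340 - 97 = -11437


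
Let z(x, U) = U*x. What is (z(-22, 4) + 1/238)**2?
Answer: 438609249/56644 ≈ 7743.3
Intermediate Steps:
(z(-22, 4) + 1/238)**2 = (4*(-22) + 1/238)**2 = (-88 + 1/238)**2 = (-20943/238)**2 = 438609249/56644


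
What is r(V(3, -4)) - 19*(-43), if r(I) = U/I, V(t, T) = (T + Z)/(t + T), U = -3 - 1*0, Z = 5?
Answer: 820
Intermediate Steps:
U = -3 (U = -3 + 0 = -3)
V(t, T) = (5 + T)/(T + t) (V(t, T) = (T + 5)/(t + T) = (5 + T)/(T + t))
r(I) = -3/I
r(V(3, -4)) - 19*(-43) = -3*(-4 + 3)/(5 - 4) - 19*(-43) = -3/(1/(-1)) + 817 = -3/((-1*1)) + 817 = -3/(-1) + 817 = -3*(-1) + 817 = 3 + 817 = 820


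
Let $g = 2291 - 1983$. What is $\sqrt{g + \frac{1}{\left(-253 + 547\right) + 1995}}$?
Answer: $\frac{\sqrt{1613774757}}{2289} \approx 17.55$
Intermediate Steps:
$g = 308$
$\sqrt{g + \frac{1}{\left(-253 + 547\right) + 1995}} = \sqrt{308 + \frac{1}{\left(-253 + 547\right) + 1995}} = \sqrt{308 + \frac{1}{294 + 1995}} = \sqrt{308 + \frac{1}{2289}} = \sqrt{\frac{705013}{2289}} = \frac{\sqrt{1613774757}}{2289}$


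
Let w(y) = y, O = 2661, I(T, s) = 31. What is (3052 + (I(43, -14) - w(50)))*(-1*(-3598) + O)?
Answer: 18983547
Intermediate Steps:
(3052 + (I(43, -14) - w(50)))*(-1*(-3598) + O) = (3052 + (31 - 1*50))*(-1*(-3598) + 2661) = (3052 + (31 - 50))*(3598 + 2661) = (3052 - 19)*6259 = 3033*6259 = 18983547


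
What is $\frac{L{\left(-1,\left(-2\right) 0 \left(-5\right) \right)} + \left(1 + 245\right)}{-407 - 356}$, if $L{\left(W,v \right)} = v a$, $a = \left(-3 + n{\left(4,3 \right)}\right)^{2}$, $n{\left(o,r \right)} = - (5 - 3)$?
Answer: $- \frac{246}{763} \approx -0.32241$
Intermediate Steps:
$n{\left(o,r \right)} = -2$ ($n{\left(o,r \right)} = - (5 - 3) = \left(-1\right) 2 = -2$)
$a = 25$ ($a = \left(-3 - 2\right)^{2} = \left(-5\right)^{2} = 25$)
$L{\left(W,v \right)} = 25 v$ ($L{\left(W,v \right)} = v 25 = 25 v$)
$\frac{L{\left(-1,\left(-2\right) 0 \left(-5\right) \right)} + \left(1 + 245\right)}{-407 - 356} = \frac{25 \left(-2\right) 0 \left(-5\right) + \left(1 + 245\right)}{-407 - 356} = \frac{25 \cdot 0 \left(-5\right) + 246}{-763} = \left(25 \cdot 0 + 246\right) \left(- \frac{1}{763}\right) = \left(0 + 246\right) \left(- \frac{1}{763}\right) = 246 \left(- \frac{1}{763}\right) = - \frac{246}{763}$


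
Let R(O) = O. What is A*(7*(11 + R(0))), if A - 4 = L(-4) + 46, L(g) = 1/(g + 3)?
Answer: 3773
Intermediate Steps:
L(g) = 1/(3 + g)
A = 49 (A = 4 + (1/(3 - 4) + 46) = 4 + (1/(-1) + 46) = 4 + (-1 + 46) = 4 + 45 = 49)
A*(7*(11 + R(0))) = 49*(7*(11 + 0)) = 49*(7*11) = 49*77 = 3773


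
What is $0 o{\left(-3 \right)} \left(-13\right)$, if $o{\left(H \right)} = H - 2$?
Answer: $0$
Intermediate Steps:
$o{\left(H \right)} = -2 + H$
$0 o{\left(-3 \right)} \left(-13\right) = 0 \left(-2 - 3\right) \left(-13\right) = 0 \left(-5\right) \left(-13\right) = 0 \left(-13\right) = 0$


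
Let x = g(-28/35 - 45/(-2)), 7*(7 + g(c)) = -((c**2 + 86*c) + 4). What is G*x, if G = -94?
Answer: 11233423/350 ≈ 32096.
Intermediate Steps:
g(c) = -53/7 - 86*c/7 - c**2/7 (g(c) = -7 + (-((c**2 + 86*c) + 4))/7 = -7 + (-(4 + c**2 + 86*c))/7 = -7 + (-4 - c**2 - 86*c)/7 = -7 + (-4/7 - 86*c/7 - c**2/7) = -53/7 - 86*c/7 - c**2/7)
x = -239009/700 (x = -53/7 - 86*(-28/35 - 45/(-2))/7 - (-28/35 - 45/(-2))**2/7 = -53/7 - 86*(-28*1/35 - 45*(-1/2))/7 - (-28*1/35 - 45*(-1/2))**2/7 = -53/7 - 86*(-4/5 + 45/2)/7 - (-4/5 + 45/2)**2/7 = -53/7 - 86/7*217/10 - (217/10)**2/7 = -53/7 - 1333/5 - 1/7*47089/100 = -53/7 - 1333/5 - 6727/100 = -239009/700 ≈ -341.44)
G*x = -94*(-239009/700) = 11233423/350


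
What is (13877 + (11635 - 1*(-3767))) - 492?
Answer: 28787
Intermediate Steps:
(13877 + (11635 - 1*(-3767))) - 492 = (13877 + (11635 + 3767)) - 492 = (13877 + 15402) - 492 = 29279 - 492 = 28787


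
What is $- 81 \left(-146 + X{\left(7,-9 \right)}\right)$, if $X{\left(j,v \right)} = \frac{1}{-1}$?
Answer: $11907$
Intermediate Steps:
$X{\left(j,v \right)} = -1$
$- 81 \left(-146 + X{\left(7,-9 \right)}\right) = - 81 \left(-146 - 1\right) = \left(-81\right) \left(-147\right) = 11907$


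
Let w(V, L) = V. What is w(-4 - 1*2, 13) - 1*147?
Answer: -153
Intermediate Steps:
w(-4 - 1*2, 13) - 1*147 = (-4 - 1*2) - 1*147 = (-4 - 2) - 147 = -6 - 147 = -153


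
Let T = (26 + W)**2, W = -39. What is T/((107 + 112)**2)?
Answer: 169/47961 ≈ 0.0035237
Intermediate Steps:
T = 169 (T = (26 - 39)**2 = (-13)**2 = 169)
T/((107 + 112)**2) = 169/((107 + 112)**2) = 169/(219**2) = 169/47961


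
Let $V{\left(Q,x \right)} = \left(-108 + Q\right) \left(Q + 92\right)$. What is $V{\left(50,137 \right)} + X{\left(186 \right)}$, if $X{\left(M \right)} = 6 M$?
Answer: $-7120$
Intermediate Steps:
$V{\left(Q,x \right)} = \left(-108 + Q\right) \left(92 + Q\right)$
$V{\left(50,137 \right)} + X{\left(186 \right)} = \left(-9936 + 50^{2} - 800\right) + 6 \cdot 186 = \left(-9936 + 2500 - 800\right) + 1116 = -8236 + 1116 = -7120$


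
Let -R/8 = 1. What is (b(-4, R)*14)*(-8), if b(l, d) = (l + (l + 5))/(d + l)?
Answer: -28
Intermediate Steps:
R = -8 (R = -8*1 = -8)
b(l, d) = (5 + 2*l)/(d + l) (b(l, d) = (l + (5 + l))/(d + l) = (5 + 2*l)/(d + l))
(b(-4, R)*14)*(-8) = (((5 + 2*(-4))/(-8 - 4))*14)*(-8) = (((5 - 8)/(-12))*14)*(-8) = (-1/12*(-3)*14)*(-8) = ((¼)*14)*(-8) = (7/2)*(-8) = -28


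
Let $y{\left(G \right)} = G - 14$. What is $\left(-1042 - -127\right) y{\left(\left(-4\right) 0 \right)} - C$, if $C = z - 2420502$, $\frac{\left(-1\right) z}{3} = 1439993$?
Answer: $6753291$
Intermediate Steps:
$z = -4319979$ ($z = \left(-3\right) 1439993 = -4319979$)
$y{\left(G \right)} = -14 + G$
$C = -6740481$ ($C = -4319979 - 2420502 = -6740481$)
$\left(-1042 - -127\right) y{\left(\left(-4\right) 0 \right)} - C = \left(-1042 - -127\right) \left(-14 - 0\right) - -6740481 = \left(-1042 + \left(130 - 3\right)\right) \left(-14 + 0\right) + 6740481 = \left(-1042 + 127\right) \left(-14\right) + 6740481 = \left(-915\right) \left(-14\right) + 6740481 = 12810 + 6740481 = 6753291$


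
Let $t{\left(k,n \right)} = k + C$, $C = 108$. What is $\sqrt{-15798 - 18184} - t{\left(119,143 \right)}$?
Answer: $-227 + i \sqrt{33982} \approx -227.0 + 184.34 i$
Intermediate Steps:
$t{\left(k,n \right)} = 108 + k$ ($t{\left(k,n \right)} = k + 108 = 108 + k$)
$\sqrt{-15798 - 18184} - t{\left(119,143 \right)} = \sqrt{-15798 - 18184} - \left(108 + 119\right) = \sqrt{-33982} - 227 = i \sqrt{33982} - 227 = -227 + i \sqrt{33982}$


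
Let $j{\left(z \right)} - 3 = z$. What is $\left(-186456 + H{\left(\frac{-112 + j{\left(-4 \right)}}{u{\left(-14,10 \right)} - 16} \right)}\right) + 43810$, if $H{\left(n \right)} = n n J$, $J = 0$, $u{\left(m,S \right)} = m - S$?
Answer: $-142646$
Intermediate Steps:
$j{\left(z \right)} = 3 + z$
$H{\left(n \right)} = 0$ ($H{\left(n \right)} = n n 0 = n^{2} \cdot 0 = 0$)
$\left(-186456 + H{\left(\frac{-112 + j{\left(-4 \right)}}{u{\left(-14,10 \right)} - 16} \right)}\right) + 43810 = \left(-186456 + 0\right) + 43810 = -186456 + 43810 = -142646$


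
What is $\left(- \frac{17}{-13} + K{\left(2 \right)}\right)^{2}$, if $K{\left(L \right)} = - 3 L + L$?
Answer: $\frac{1225}{169} \approx 7.2485$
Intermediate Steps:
$K{\left(L \right)} = - 2 L$
$\left(- \frac{17}{-13} + K{\left(2 \right)}\right)^{2} = \left(- \frac{17}{-13} - 4\right)^{2} = \left(\left(-17\right) \left(- \frac{1}{13}\right) - 4\right)^{2} = \left(\frac{17}{13} - 4\right)^{2} = \left(- \frac{35}{13}\right)^{2} = \frac{1225}{169}$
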